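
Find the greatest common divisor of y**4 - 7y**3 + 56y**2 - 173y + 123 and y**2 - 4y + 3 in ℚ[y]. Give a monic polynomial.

Repeated division with remainder:
  y**4 - 7y**3 + 56y**2 - 173y + 123 = (y**2 - 3y + 41)(y**2 - 4y + 3) + (0)
The last nonzero remainder y**2 - 4y + 3 is already monic.

y**2 - 4y + 3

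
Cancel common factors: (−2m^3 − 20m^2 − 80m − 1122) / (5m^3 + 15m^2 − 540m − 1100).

(−2m^2 + 2m − 102)/(5m^2 − 40m − 100)

By polynomial division,
  −2m^3 − 20m^2 − 80m − 1122 = (−2/5)(5m^3 + 15m^2 − 540m − 1100) + (−14m^2 − 296m − 1562)
  5m^3 + 15m^2 − 540m − 1100 = (−(5/14)m + 635/98)(−14m^2 − 296m − 1562) + ((40185/49)m + 442035/49)
  −14m^2 − 296m − 1562 = (−(686/40185)m − 6958/40185)((40185/49)m + 442035/49) + (0)
Last nonzero remainder: (40185/49)m + 442035/49. Dividing through by 40185/49 gives the monic gcd m + 11.
Cancel m + 11 from numerator and denominator to get the reduced form.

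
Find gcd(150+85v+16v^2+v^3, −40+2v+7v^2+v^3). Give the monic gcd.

Repeated division with remainder:
  v^3+16v^2+85v+150 = (v^3+7v^2+2v−40) + (9v^2+83v+190)
  v^3+7v^2+2v−40 = ((1/9)v−20/81)(9v^2+83v+190) + ((112/81)v+560/81)
  9v^2+83v+190 = ((729/112)v+1539/56)((112/81)v+560/81) + (0)
Last nonzero remainder: (112/81)v+560/81. Dividing through by 112/81 gives the monic gcd v+5.

5+v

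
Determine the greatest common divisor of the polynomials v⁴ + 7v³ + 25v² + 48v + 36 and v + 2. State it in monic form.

v + 2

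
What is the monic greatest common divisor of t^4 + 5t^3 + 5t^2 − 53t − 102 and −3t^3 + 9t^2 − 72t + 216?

t − 3

Apply the Euclidean algorithm:
  t^4 + 5t^3 + 5t^2 − 53t − 102 = (−(1/3)t − 8/3)(−3t^3 + 9t^2 − 72t + 216) + (5t^2 − 173t + 474)
  −3t^3 + 9t^2 − 72t + 216 = (−(3/5)t − 474/25)(5t^2 − 173t + 474) + (−(76692/25)t + 230076/25)
  5t^2 − 173t + 474 = (−(125/76692)t + 1975/38346)(−(76692/25)t + 230076/25) + (0)
Last nonzero remainder: −(76692/25)t + 230076/25. Dividing through by −76692/25 gives the monic gcd t − 3.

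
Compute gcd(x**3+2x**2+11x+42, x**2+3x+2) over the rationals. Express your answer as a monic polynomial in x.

Repeated division with remainder:
  x**3+2x**2+11x+42 = (x-1)(x**2+3x+2) + (12x+44)
  x**2+3x+2 = ((1/12)x-1/18)(12x+44) + (40/9)
  12x+44 = ((27/10)x+99/10)(40/9) + (0)
The last nonzero remainder is the constant 40/9, so the polynomials are coprime and gcd = 1.

1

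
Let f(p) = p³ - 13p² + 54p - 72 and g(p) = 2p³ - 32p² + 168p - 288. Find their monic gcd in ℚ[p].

p² - 10p + 24

By polynomial division,
  p³ - 13p² + 54p - 72 = (1/2)(2p³ - 32p² + 168p - 288) + (3p² - 30p + 72)
  2p³ - 32p² + 168p - 288 = ((2/3)p - 4)(3p² - 30p + 72) + (0)
Last nonzero remainder: 3p² - 30p + 72. Dividing through by 3 gives the monic gcd p² - 10p + 24.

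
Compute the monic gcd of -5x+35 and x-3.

1

Euclidean algorithm in ℚ[x]:
  -5x+35 = (-5)(x-3) + (20)
  x-3 = ((1/20)x-3/20)(20) + (0)
The last nonzero remainder is the constant 20, so the polynomials are coprime and gcd = 1.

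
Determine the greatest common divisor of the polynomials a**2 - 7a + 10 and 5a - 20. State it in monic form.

1

Apply the Euclidean algorithm:
  a**2 - 7a + 10 = ((1/5)a - 3/5)(5a - 20) + (-2)
  5a - 20 = (-(5/2)a + 10)(-2) + (0)
The last nonzero remainder is the constant -2, so the polynomials are coprime and gcd = 1.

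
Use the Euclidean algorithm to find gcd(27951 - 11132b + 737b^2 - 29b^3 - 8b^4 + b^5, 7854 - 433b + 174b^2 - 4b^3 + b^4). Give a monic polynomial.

77 - 5b + b^2

By polynomial division,
  b^5 - 8b^4 - 29b^3 + 737b^2 - 11132b + 27951 = (b - 4)(b^4 - 4b^3 + 174b^2 - 433b + 7854) + (-219b^3 + 1866b^2 - 20718b + 59367)
  b^4 - 4b^3 + 174b^2 - 433b + 7854 = (-(1/219)b - 110/5329)(-219b^3 + 1866b^2 - 20718b + 59367) + ((628368/5329)b^2 - (3141840/5329)b + 48384336/5329)
  -219b^3 + 1866b^2 - 20718b + 59367 = (-(389017/209456)b + 1369553/209456)((628368/5329)b^2 - (3141840/5329)b + 48384336/5329) + (0)
Last nonzero remainder: (628368/5329)b^2 - (3141840/5329)b + 48384336/5329. Dividing through by 628368/5329 gives the monic gcd b^2 - 5b + 77.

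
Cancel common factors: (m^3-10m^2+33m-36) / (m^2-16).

(m^2-6m+9)/(m+4)

Apply the Euclidean algorithm:
  m^3-10m^2+33m-36 = (m-10)(m^2-16) + (49m-196)
  m^2-16 = ((1/49)m+4/49)(49m-196) + (0)
Last nonzero remainder: 49m-196. Dividing through by 49 gives the monic gcd m-4.
Cancel m-4 from numerator and denominator to get the reduced form.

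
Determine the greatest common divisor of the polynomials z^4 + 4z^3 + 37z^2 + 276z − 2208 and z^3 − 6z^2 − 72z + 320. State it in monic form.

z^2 + 4z − 32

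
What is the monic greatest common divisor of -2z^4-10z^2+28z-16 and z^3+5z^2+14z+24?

z^2+2z+8

By polynomial division,
  -2z^4-10z^2+28z-16 = (-2z+10)(z^3+5z^2+14z+24) + (-32z^2-64z-256)
  z^3+5z^2+14z+24 = (-(1/32)z-3/32)(-32z^2-64z-256) + (0)
Last nonzero remainder: -32z^2-64z-256. Dividing through by -32 gives the monic gcd z^2+2z+8.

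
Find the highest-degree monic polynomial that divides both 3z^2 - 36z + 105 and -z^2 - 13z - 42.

1

Repeated division with remainder:
  3z^2 - 36z + 105 = (-3)(-z^2 - 13z - 42) + (-75z - 21)
  -z^2 - 13z - 42 = ((1/75)z + 106/625)(-75z - 21) + (-24024/625)
  -75z - 21 = ((15625/8008)z + 625/1144)(-24024/625) + (0)
The last nonzero remainder is the constant -24024/625, so the polynomials are coprime and gcd = 1.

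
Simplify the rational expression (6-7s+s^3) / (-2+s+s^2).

Euclidean algorithm in ℚ[s]:
  s^3-7s+6 = (s-1)(s^2+s-2) + (-4s+4)
  s^2+s-2 = (-(1/4)s-1/2)(-4s+4) + (0)
Last nonzero remainder: -4s+4. Dividing through by -4 gives the monic gcd s-1.
Cancel s-1 from numerator and denominator to get the reduced form.

(-6+s+s^2)/(2+s)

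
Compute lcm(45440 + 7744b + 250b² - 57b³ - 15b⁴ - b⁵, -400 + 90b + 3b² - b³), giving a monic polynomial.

Apply the Euclidean algorithm:
  -b⁵ - 15b⁴ - 57b³ + 250b² + 7744b + 45440 = (b² + 18b + 201)(-b³ + 3b² + 90b - 400) + (-1573b² - 3146b + 125840)
  -b³ + 3b² + 90b - 400 = ((1/1573)b - 5/1573)(-1573b² - 3146b + 125840) + (0)
Last nonzero remainder: -1573b² - 3146b + 125840. Dividing through by -1573 gives the monic gcd b² + 2b - 80.
Then lcm(f, g) = f·g / gcd(f, g); expanding and making the result monic gives the answer.

227200 - 6720b - 6494b² - 535b³ - 18b⁴ + 10b⁵ + b⁶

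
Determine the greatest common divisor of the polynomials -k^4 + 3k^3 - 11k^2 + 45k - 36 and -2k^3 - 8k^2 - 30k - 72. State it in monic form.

k^2 + k + 12

Euclidean algorithm in ℚ[k]:
  -k^4 + 3k^3 - 11k^2 + 45k - 36 = ((1/2)k - 7/2)(-2k^3 - 8k^2 - 30k - 72) + (-24k^2 - 24k - 288)
  -2k^3 - 8k^2 - 30k - 72 = ((1/12)k + 1/4)(-24k^2 - 24k - 288) + (0)
Last nonzero remainder: -24k^2 - 24k - 288. Dividing through by -24 gives the monic gcd k^2 + k + 12.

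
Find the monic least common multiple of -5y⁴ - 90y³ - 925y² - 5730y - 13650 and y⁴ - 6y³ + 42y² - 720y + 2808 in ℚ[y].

By polynomial division,
  -5y⁴ - 90y³ - 925y² - 5730y - 13650 = (-5)(y⁴ - 6y³ + 42y² - 720y + 2808) + (-120y³ - 715y² - 9330y + 390)
  y⁴ - 6y³ + 42y² - 720y + 2808 = (-(1/120)y + 287/2880)(-120y³ - 715y² - 9330y + 390) + ((20449/576)y² + (20449/96)y + 265837/96)
  -120y³ - 715y² - 9330y + 390 = (-(69120/20449)y + 2880/20449)((20449/576)y² + (20449/96)y + 265837/96) + (0)
Last nonzero remainder: (20449/576)y² + (20449/96)y + 265837/96. Dividing through by 20449/576 gives the monic gcd y² + 6y + 78.
Then lcm(f, g) = f·g / gcd(f, g); expanding and making the result monic gives the answer.

y⁶ + 6y⁵ + 5y⁴ - 426y³ - 4362y² + 8496y + 98280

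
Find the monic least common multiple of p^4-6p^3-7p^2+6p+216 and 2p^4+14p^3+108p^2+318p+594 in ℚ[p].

p^6-3p^5+8p^4-213p^3+3p^2+846p+7128

By polynomial division,
  p^4-6p^3-7p^2+6p+216 = (1/2)(2p^4+14p^3+108p^2+318p+594) + (-13p^3-61p^2-153p-81)
  2p^4+14p^3+108p^2+318p+594 = (-(2/13)p-60/169)(-13p^3-61p^2-153p-81) + ((10614/169)p^2+(42456/169)p+95526/169)
  -13p^3-61p^2-153p-81 = (-(2197/10614)p-507/3538)((10614/169)p^2+(42456/169)p+95526/169) + (0)
Last nonzero remainder: (10614/169)p^2+(42456/169)p+95526/169. Dividing through by 10614/169 gives the monic gcd p^2+4p+9.
Then lcm(f, g) = f·g / gcd(f, g); expanding and making the result monic gives the answer.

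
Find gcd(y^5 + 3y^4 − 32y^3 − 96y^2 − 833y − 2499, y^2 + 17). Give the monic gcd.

By polynomial division,
  y^5 + 3y^4 − 32y^3 − 96y^2 − 833y − 2499 = (y^3 + 3y^2 − 49y − 147)(y^2 + 17) + (0)
The last nonzero remainder y^2 + 17 is already monic.

y^2 + 17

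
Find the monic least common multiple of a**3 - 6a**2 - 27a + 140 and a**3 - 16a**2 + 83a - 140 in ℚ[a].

a**4 - 11a**3 + 3a**2 + 275a - 700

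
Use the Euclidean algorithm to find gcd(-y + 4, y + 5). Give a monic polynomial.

1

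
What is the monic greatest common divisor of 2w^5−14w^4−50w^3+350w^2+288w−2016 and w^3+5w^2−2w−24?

By polynomial division,
  2w^5−14w^4−50w^3+350w^2+288w−2016 = (2w^2−24w+74)(w^3+5w^2−2w−24) + (−20w^2−140w−240)
  w^3+5w^2−2w−24 = (−(1/20)w+1/10)(−20w^2−140w−240) + (0)
Last nonzero remainder: −20w^2−140w−240. Dividing through by −20 gives the monic gcd w^2+7w+12.

w^2+7w+12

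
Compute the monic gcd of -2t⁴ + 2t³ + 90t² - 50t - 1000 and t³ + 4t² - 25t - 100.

t³ + 4t² - 25t - 100

Repeated division with remainder:
  -2t⁴ + 2t³ + 90t² - 50t - 1000 = (-2t + 10)(t³ + 4t² - 25t - 100) + (0)
The last nonzero remainder t³ + 4t² - 25t - 100 is already monic.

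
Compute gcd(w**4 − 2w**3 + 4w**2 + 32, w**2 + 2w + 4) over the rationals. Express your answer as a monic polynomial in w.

w**2 + 2w + 4

By polynomial division,
  w**4 − 2w**3 + 4w**2 + 32 = (w**2 − 4w + 8)(w**2 + 2w + 4) + (0)
The last nonzero remainder w**2 + 2w + 4 is already monic.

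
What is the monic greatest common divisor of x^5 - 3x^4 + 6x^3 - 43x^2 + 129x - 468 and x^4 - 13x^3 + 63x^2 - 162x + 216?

x^3 - 7x^2 + 21x - 36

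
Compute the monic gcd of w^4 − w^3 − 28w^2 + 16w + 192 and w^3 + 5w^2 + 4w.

w + 4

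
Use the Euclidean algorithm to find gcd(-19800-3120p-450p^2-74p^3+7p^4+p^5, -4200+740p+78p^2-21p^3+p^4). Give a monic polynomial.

-60-4p+p^2

Apply the Euclidean algorithm:
  p^5+7p^4-74p^3-450p^2-3120p-19800 = (p+28)(p^4-21p^3+78p^2+740p-4200) + (436p^3-3374p^2-19640p+97800)
  p^4-21p^3+78p^2+740p-4200 = ((1/436)p-2891/95048)(436p^3-3374p^2-19640p+97800) + ((970515/47524)p^2-(970515/11881)p-14557725/11881)
  436p^3-3374p^2-19640p+97800 = ((20720464/970515)p-15492824/194103)((970515/47524)p^2-(970515/11881)p-14557725/11881) + (0)
Last nonzero remainder: (970515/47524)p^2-(970515/11881)p-14557725/11881. Dividing through by 970515/47524 gives the monic gcd p^2-4p-60.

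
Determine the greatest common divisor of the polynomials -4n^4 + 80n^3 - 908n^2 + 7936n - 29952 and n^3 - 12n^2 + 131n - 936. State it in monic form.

Repeated division with remainder:
  -4n^4 + 80n^3 - 908n^2 + 7936n - 29952 = (-4n + 32)(n^3 - 12n^2 + 131n - 936) + (0)
The last nonzero remainder n^3 - 12n^2 + 131n - 936 is already monic.

n^3 - 12n^2 + 131n - 936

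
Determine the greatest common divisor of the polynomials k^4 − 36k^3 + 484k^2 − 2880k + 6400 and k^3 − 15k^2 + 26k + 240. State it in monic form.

Repeated division with remainder:
  k^4 − 36k^3 + 484k^2 − 2880k + 6400 = (k − 21)(k^3 − 15k^2 + 26k + 240) + (143k^2 − 2574k + 11440)
  k^3 − 15k^2 + 26k + 240 = ((1/143)k + 3/143)(143k^2 − 2574k + 11440) + (0)
Last nonzero remainder: 143k^2 − 2574k + 11440. Dividing through by 143 gives the monic gcd k^2 − 18k + 80.

k^2 − 18k + 80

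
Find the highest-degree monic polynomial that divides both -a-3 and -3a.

1

Repeated division with remainder:
  -a-3 = (1/3)(-3a) + (-3)
  -3a = (a)(-3) + (0)
The last nonzero remainder is the constant -3, so the polynomials are coprime and gcd = 1.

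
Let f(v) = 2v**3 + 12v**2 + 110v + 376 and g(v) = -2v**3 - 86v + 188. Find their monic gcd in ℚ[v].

Euclidean algorithm in ℚ[v]:
  2v**3 + 12v**2 + 110v + 376 = (-1)(-2v**3 - 86v + 188) + (12v**2 + 24v + 564)
  -2v**3 - 86v + 188 = (-(1/6)v + 1/3)(12v**2 + 24v + 564) + (0)
Last nonzero remainder: 12v**2 + 24v + 564. Dividing through by 12 gives the monic gcd v**2 + 2v + 47.

v**2 + 2v + 47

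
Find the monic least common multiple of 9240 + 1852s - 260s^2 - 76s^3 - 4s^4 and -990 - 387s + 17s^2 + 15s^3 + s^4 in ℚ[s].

-6930 - 3699s - 268s^2 + 122s^3 + 22s^4 + s^5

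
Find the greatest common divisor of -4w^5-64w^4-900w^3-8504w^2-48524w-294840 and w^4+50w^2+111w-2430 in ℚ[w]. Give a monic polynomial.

w^2-w+81

Euclidean algorithm in ℚ[w]:
  -4w^5-64w^4-900w^3-8504w^2-48524w-294840 = (-4w-64)(w^4+50w^2+111w-2430) + (-700w^3-4860w^2-51140w-450360)
  w^4+50w^2+111w-2430 = (-(1/700)w+243/24500)(-700w^3-4860w^2-51140w-450360) + ((30804/1225)w^2-(30804/1225)w+2495124/1225)
  -700w^3-4860w^2-51140w-450360 = (-(214375/7701)w-1702750/7701)((30804/1225)w^2-(30804/1225)w+2495124/1225) + (0)
Last nonzero remainder: (30804/1225)w^2-(30804/1225)w+2495124/1225. Dividing through by 30804/1225 gives the monic gcd w^2-w+81.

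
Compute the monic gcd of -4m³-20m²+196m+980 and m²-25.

m+5

Repeated division with remainder:
  -4m³-20m²+196m+980 = (-4m-20)(m²-25) + (96m+480)
  m²-25 = ((1/96)m-5/96)(96m+480) + (0)
Last nonzero remainder: 96m+480. Dividing through by 96 gives the monic gcd m+5.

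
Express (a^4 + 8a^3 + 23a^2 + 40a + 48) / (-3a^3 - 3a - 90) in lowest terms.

(-a^3 - 5a^2 - 8a - 16)/(3a^2 - 9a + 30)

Apply the Euclidean algorithm:
  a^4 + 8a^3 + 23a^2 + 40a + 48 = (-(1/3)a - 8/3)(-3a^3 - 3a - 90) + (22a^2 + 2a - 192)
  -3a^3 - 3a - 90 = (-(3/22)a + 3/242)(22a^2 + 2a - 192) + (-(3534/121)a - 10602/121)
  22a^2 + 2a - 192 = (-(1331/1767)a + 3872/1767)(-(3534/121)a - 10602/121) + (0)
Last nonzero remainder: -(3534/121)a - 10602/121. Dividing through by -3534/121 gives the monic gcd a + 3.
Cancel a + 3 from numerator and denominator to get the reduced form.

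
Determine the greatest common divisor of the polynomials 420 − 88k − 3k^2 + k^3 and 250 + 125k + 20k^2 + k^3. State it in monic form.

By polynomial division,
  k^3 − 3k^2 − 88k + 420 = (k^3 + 20k^2 + 125k + 250) + (−23k^2 − 213k + 170)
  k^3 + 20k^2 + 125k + 250 = (−(1/23)k − 247/529)(−23k^2 − 213k + 170) + ((17424/529)k + 174240/529)
  −23k^2 − 213k + 170 = (−(12167/17424)k + 8993/17424)((17424/529)k + 174240/529) + (0)
Last nonzero remainder: (17424/529)k + 174240/529. Dividing through by 17424/529 gives the monic gcd k + 10.

10 + k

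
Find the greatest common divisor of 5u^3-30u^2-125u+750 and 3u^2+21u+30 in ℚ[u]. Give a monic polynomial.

Euclidean algorithm in ℚ[u]:
  5u^3-30u^2-125u+750 = ((5/3)u-65/3)(3u^2+21u+30) + (280u+1400)
  3u^2+21u+30 = ((3/280)u+3/140)(280u+1400) + (0)
Last nonzero remainder: 280u+1400. Dividing through by 280 gives the monic gcd u+5.

u+5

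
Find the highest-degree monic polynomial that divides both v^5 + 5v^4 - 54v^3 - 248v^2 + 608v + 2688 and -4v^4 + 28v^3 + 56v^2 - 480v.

v^2 - 2v - 24

By polynomial division,
  v^5 + 5v^4 - 54v^3 - 248v^2 + 608v + 2688 = (-(1/4)v - 3)(-4v^4 + 28v^3 + 56v^2 - 480v) + (44v^3 - 200v^2 - 832v + 2688)
  -4v^4 + 28v^3 + 56v^2 - 480v = (-(1/11)v + 27/121)(44v^3 - 200v^2 - 832v + 2688) + ((3024/121)v^2 - (6048/121)v - 72576/121)
  44v^3 - 200v^2 - 832v + 2688 = ((1331/756)v - 121/27)((3024/121)v^2 - (6048/121)v - 72576/121) + (0)
Last nonzero remainder: (3024/121)v^2 - (6048/121)v - 72576/121. Dividing through by 3024/121 gives the monic gcd v^2 - 2v - 24.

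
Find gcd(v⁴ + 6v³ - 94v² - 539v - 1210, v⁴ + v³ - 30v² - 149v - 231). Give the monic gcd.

Apply the Euclidean algorithm:
  v⁴ + 6v³ - 94v² - 539v - 1210 = (v⁴ + v³ - 30v² - 149v - 231) + (5v³ - 64v² - 390v - 979)
  v⁴ + v³ - 30v² - 149v - 231 = ((1/5)v + 69/25)(5v³ - 64v² - 390v - 979) + ((5616/25)v² + (5616/5)v + 61776/25)
  5v³ - 64v² - 390v - 979 = ((125/5616)v - 2225/5616)((5616/25)v² + (5616/5)v + 61776/25) + (0)
Last nonzero remainder: (5616/25)v² + (5616/5)v + 61776/25. Dividing through by 5616/25 gives the monic gcd v² + 5v + 11.

v² + 5v + 11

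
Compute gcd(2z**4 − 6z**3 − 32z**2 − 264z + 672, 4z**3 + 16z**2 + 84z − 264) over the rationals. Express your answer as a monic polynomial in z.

Apply the Euclidean algorithm:
  2z**4 − 6z**3 − 32z**2 − 264z + 672 = ((1/2)z − 7/2)(4z**3 + 16z**2 + 84z − 264) + (−18z**2 + 162z − 252)
  4z**3 + 16z**2 + 84z − 264 = (−(2/9)z − 26/9)(−18z**2 + 162z − 252) + (496z − 992)
  −18z**2 + 162z − 252 = (−(9/248)z + 63/248)(496z − 992) + (0)
Last nonzero remainder: 496z − 992. Dividing through by 496 gives the monic gcd z − 2.

z − 2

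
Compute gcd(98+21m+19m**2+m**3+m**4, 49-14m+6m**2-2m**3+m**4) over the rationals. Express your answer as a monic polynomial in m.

By polynomial division,
  m**4+m**3+19m**2+21m+98 = (m**4-2m**3+6m**2-14m+49) + (3m**3+13m**2+35m+49)
  m**4-2m**3+6m**2-14m+49 = ((1/3)m-19/9)(3m**3+13m**2+35m+49) + ((196/9)m**2+(392/9)m+1372/9)
  3m**3+13m**2+35m+49 = ((27/196)m+9/28)((196/9)m**2+(392/9)m+1372/9) + (0)
Last nonzero remainder: (196/9)m**2+(392/9)m+1372/9. Dividing through by 196/9 gives the monic gcd m**2+2m+7.

7+2m+m**2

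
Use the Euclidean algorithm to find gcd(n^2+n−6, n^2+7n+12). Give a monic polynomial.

n+3

By polynomial division,
  n^2+n−6 = (n^2+7n+12) + (−6n−18)
  n^2+7n+12 = (−(1/6)n−2/3)(−6n−18) + (0)
Last nonzero remainder: −6n−18. Dividing through by −6 gives the monic gcd n+3.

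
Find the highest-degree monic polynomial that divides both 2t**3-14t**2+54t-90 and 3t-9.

Apply the Euclidean algorithm:
  2t**3-14t**2+54t-90 = ((2/3)t**2-(8/3)t+10)(3t-9) + (0)
Last nonzero remainder: 3t-9. Dividing through by 3 gives the monic gcd t-3.

t-3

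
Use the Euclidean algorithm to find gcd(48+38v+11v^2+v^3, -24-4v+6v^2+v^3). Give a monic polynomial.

6+v

Apply the Euclidean algorithm:
  v^3+11v^2+38v+48 = (v^3+6v^2-4v-24) + (5v^2+42v+72)
  v^3+6v^2-4v-24 = ((1/5)v-12/25)(5v^2+42v+72) + ((44/25)v+264/25)
  5v^2+42v+72 = ((125/44)v+75/11)((44/25)v+264/25) + (0)
Last nonzero remainder: (44/25)v+264/25. Dividing through by 44/25 gives the monic gcd v+6.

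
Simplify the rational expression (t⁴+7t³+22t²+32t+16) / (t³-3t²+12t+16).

By polynomial division,
  t⁴+7t³+22t²+32t+16 = (t+10)(t³-3t²+12t+16) + (40t²-104t-144)
  t³-3t²+12t+16 = ((1/40)t-1/100)(40t²-104t-144) + ((364/25)t+364/25)
  40t²-104t-144 = ((250/91)t-900/91)((364/25)t+364/25) + (0)
Last nonzero remainder: (364/25)t+364/25. Dividing through by 364/25 gives the monic gcd t+1.
Cancel t+1 from numerator and denominator to get the reduced form.

(t³+6t²+16t+16)/(t²-4t+16)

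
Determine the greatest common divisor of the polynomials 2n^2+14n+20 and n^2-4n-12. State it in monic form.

By polynomial division,
  2n^2+14n+20 = (2)(n^2-4n-12) + (22n+44)
  n^2-4n-12 = ((1/22)n-3/11)(22n+44) + (0)
Last nonzero remainder: 22n+44. Dividing through by 22 gives the monic gcd n+2.

n+2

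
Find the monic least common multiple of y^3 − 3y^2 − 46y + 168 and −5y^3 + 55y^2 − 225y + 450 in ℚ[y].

Apply the Euclidean algorithm:
  y^3 − 3y^2 − 46y + 168 = (−1/5)(−5y^3 + 55y^2 − 225y + 450) + (8y^2 − 91y + 258)
  −5y^3 + 55y^2 − 225y + 450 = (−(5/8)y − 15/64)(8y^2 − 91y + 258) + (−(5445/64)y + 16335/32)
  8y^2 − 91y + 258 = (−(512/5445)y + 2752/5445)(−(5445/64)y + 16335/32) + (0)
Last nonzero remainder: −(5445/64)y + 16335/32. Dividing through by −5445/64 gives the monic gcd y − 6.
Then lcm(f, g) = f·g / gcd(f, g); expanding and making the result monic gives the answer.

y^5 − 8y^4 − 16y^3 + 353y^2 − 1530y + 2520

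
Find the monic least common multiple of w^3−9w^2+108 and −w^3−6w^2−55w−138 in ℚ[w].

w^5−6w^4+19w^3−306w^2+324w+4968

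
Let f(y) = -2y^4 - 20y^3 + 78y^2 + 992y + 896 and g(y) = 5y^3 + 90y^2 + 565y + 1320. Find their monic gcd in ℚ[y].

y + 8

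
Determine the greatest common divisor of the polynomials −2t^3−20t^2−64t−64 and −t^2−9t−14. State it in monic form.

By polynomial division,
  −2t^3−20t^2−64t−64 = (2t+2)(−t^2−9t−14) + (−18t−36)
  −t^2−9t−14 = ((1/18)t+7/18)(−18t−36) + (0)
Last nonzero remainder: −18t−36. Dividing through by −18 gives the monic gcd t+2.

t+2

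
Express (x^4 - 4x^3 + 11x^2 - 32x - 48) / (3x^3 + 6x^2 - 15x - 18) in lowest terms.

Apply the Euclidean algorithm:
  x^4 - 4x^3 + 11x^2 - 32x - 48 = ((1/3)x - 2)(3x^3 + 6x^2 - 15x - 18) + (28x^2 - 56x - 84)
  3x^3 + 6x^2 - 15x - 18 = ((3/28)x + 3/7)(28x^2 - 56x - 84) + (18x + 18)
  28x^2 - 56x - 84 = ((14/9)x - 14/3)(18x + 18) + (0)
Last nonzero remainder: 18x + 18. Dividing through by 18 gives the monic gcd x + 1.
Cancel x + 1 from numerator and denominator to get the reduced form.

(x^3 - 5x^2 + 16x - 48)/(3x^2 + 3x - 18)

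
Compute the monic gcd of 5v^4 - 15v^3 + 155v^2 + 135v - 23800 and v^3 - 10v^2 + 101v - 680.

v^3 - 10v^2 + 101v - 680

Apply the Euclidean algorithm:
  5v^4 - 15v^3 + 155v^2 + 135v - 23800 = (5v + 35)(v^3 - 10v^2 + 101v - 680) + (0)
The last nonzero remainder v^3 - 10v^2 + 101v - 680 is already monic.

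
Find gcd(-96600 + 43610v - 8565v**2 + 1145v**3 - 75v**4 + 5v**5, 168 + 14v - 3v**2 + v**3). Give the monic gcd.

Repeated division with remainder:
  5v**5 - 75v**4 + 1145v**3 - 8565v**2 + 43610v - 96600 = (5v**2 - 60v + 895)(v**3 - 3v**2 + 14v + 168) + (-5880v**2 + 41160v - 246960)
  v**3 - 3v**2 + 14v + 168 = (-(1/5880)v - 1/1470)(-5880v**2 + 41160v - 246960) + (0)
Last nonzero remainder: -5880v**2 + 41160v - 246960. Dividing through by -5880 gives the monic gcd v**2 - 7v + 42.

42 - 7v + v**2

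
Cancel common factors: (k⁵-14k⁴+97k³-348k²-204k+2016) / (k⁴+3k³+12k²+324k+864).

(k³-8k²+k+42)/(k²+9k+18)

Euclidean algorithm in ℚ[k]:
  k⁵-14k⁴+97k³-348k²-204k+2016 = (k-17)(k⁴+3k³+12k²+324k+864) + (136k³-468k²+4440k+16704)
  k⁴+3k³+12k²+324k+864 = ((1/136)k+219/4624)(136k³-468k²+4440k+16704) + ((1755/1156)k²-(5265/578)k+21060/289)
  136k³-468k²+4440k+16704 = ((157216/1755)k+134096/585)((1755/1156)k²-(5265/578)k+21060/289) + (0)
Last nonzero remainder: (1755/1156)k²-(5265/578)k+21060/289. Dividing through by 1755/1156 gives the monic gcd k²-6k+48.
Cancel k²-6k+48 from numerator and denominator to get the reduced form.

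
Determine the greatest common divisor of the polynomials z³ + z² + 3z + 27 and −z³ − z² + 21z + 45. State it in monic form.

z + 3

Repeated division with remainder:
  z³ + z² + 3z + 27 = (−1)(−z³ − z² + 21z + 45) + (24z + 72)
  −z³ − z² + 21z + 45 = (−(1/24)z² + (1/12)z + 5/8)(24z + 72) + (0)
Last nonzero remainder: 24z + 72. Dividing through by 24 gives the monic gcd z + 3.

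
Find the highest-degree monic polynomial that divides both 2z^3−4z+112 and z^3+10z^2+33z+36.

z+4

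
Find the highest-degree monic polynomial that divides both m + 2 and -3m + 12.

1

Apply the Euclidean algorithm:
  m + 2 = (-1/3)(-3m + 12) + (6)
  -3m + 12 = (-(1/2)m + 2)(6) + (0)
The last nonzero remainder is the constant 6, so the polynomials are coprime and gcd = 1.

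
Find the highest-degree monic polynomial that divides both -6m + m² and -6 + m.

-6 + m

Repeated division with remainder:
  m² - 6m = (m)(m - 6) + (0)
The last nonzero remainder m - 6 is already monic.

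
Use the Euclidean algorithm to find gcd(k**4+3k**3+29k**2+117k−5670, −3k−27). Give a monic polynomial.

k+9

Repeated division with remainder:
  k**4+3k**3+29k**2+117k−5670 = (−(1/3)k**3+2k**2−(83/3)k+210)(−3k−27) + (0)
Last nonzero remainder: −3k−27. Dividing through by −3 gives the monic gcd k+9.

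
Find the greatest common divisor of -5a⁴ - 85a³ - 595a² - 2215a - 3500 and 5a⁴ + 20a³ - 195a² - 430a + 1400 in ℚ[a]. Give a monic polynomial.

a² + 11a + 28

Euclidean algorithm in ℚ[a]:
  -5a⁴ - 85a³ - 595a² - 2215a - 3500 = (-1)(5a⁴ + 20a³ - 195a² - 430a + 1400) + (-65a³ - 790a² - 2645a - 2100)
  5a⁴ + 20a³ - 195a² - 430a + 1400 = (-(1/13)a + 106/169)(-65a³ - 790a² - 2645a - 2100) + ((16400/169)a² + (180400/169)a + 459200/169)
  -65a³ - 790a² - 2645a - 2100 = (-(2197/3280)a - 507/656)((16400/169)a² + (180400/169)a + 459200/169) + (0)
Last nonzero remainder: (16400/169)a² + (180400/169)a + 459200/169. Dividing through by 16400/169 gives the monic gcd a² + 11a + 28.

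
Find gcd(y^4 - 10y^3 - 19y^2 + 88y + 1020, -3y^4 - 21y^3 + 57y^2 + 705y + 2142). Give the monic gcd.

y^3 - 19y - 102

Repeated division with remainder:
  y^4 - 10y^3 - 19y^2 + 88y + 1020 = (-1/3)(-3y^4 - 21y^3 + 57y^2 + 705y + 2142) + (-17y^3 + 323y + 1734)
  -3y^4 - 21y^3 + 57y^2 + 705y + 2142 = ((3/17)y + 21/17)(-17y^3 + 323y + 1734) + (0)
Last nonzero remainder: -17y^3 + 323y + 1734. Dividing through by -17 gives the monic gcd y^3 - 19y - 102.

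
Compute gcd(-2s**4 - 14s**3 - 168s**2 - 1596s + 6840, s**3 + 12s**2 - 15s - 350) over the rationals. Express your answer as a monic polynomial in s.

Apply the Euclidean algorithm:
  -2s**4 - 14s**3 - 168s**2 - 1596s + 6840 = (-2s + 10)(s**3 + 12s**2 - 15s - 350) + (-318s**2 - 2146s + 10340)
  s**3 + 12s**2 - 15s - 350 = (-(1/318)s - 835/50562)(-318s**2 - 2146s + 10340) + (-(453140/25281)s - 4531400/25281)
  -318s**2 - 2146s + 10340 = ((4019679/226570)s - 13070277/226570)(-(453140/25281)s - 4531400/25281) + (0)
Last nonzero remainder: -(453140/25281)s - 4531400/25281. Dividing through by -453140/25281 gives the monic gcd s + 10.

s + 10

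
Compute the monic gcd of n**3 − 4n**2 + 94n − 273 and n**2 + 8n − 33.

n − 3

Apply the Euclidean algorithm:
  n**3 − 4n**2 + 94n − 273 = (n − 12)(n**2 + 8n − 33) + (223n − 669)
  n**2 + 8n − 33 = ((1/223)n + 11/223)(223n − 669) + (0)
Last nonzero remainder: 223n − 669. Dividing through by 223 gives the monic gcd n − 3.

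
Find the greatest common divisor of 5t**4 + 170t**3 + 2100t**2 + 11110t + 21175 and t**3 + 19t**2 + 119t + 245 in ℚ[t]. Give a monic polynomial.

t**2 + 12t + 35

Apply the Euclidean algorithm:
  5t**4 + 170t**3 + 2100t**2 + 11110t + 21175 = (5t + 75)(t**3 + 19t**2 + 119t + 245) + (80t**2 + 960t + 2800)
  t**3 + 19t**2 + 119t + 245 = ((1/80)t + 7/80)(80t**2 + 960t + 2800) + (0)
Last nonzero remainder: 80t**2 + 960t + 2800. Dividing through by 80 gives the monic gcd t**2 + 12t + 35.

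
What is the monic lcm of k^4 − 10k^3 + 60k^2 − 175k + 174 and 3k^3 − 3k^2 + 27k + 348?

Apply the Euclidean algorithm:
  k^4 − 10k^3 + 60k^2 − 175k + 174 = ((1/3)k − 3)(3k^3 − 3k^2 + 27k + 348) + (42k^2 − 210k + 1218)
  3k^3 − 3k^2 + 27k + 348 = ((1/14)k + 2/7)(42k^2 − 210k + 1218) + (0)
Last nonzero remainder: 42k^2 − 210k + 1218. Dividing through by 42 gives the monic gcd k^2 − 5k + 29.
Then lcm(f, g) = f·g / gcd(f, g); expanding and making the result monic gives the answer.

k^5 − 6k^4 + 20k^3 + 65k^2 − 526k + 696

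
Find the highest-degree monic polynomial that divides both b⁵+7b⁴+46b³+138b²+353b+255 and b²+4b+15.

By polynomial division,
  b⁵+7b⁴+46b³+138b²+353b+255 = (b³+3b²+19b+17)(b²+4b+15) + (0)
The last nonzero remainder b²+4b+15 is already monic.

b²+4b+15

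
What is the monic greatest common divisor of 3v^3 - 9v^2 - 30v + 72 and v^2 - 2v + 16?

1

By polynomial division,
  3v^3 - 9v^2 - 30v + 72 = (3v - 3)(v^2 - 2v + 16) + (-84v + 120)
  v^2 - 2v + 16 = (-(1/84)v + 1/147)(-84v + 120) + (744/49)
  -84v + 120 = (-(343/62)v + 245/31)(744/49) + (0)
The last nonzero remainder is the constant 744/49, so the polynomials are coprime and gcd = 1.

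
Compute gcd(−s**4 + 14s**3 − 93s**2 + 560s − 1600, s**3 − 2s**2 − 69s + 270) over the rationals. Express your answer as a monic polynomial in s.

s − 5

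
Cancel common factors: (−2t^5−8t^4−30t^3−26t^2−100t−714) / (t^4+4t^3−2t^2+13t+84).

Euclidean algorithm in ℚ[t]:
  −2t^5−8t^4−30t^3−26t^2−100t−714 = (−2t)(t^4+4t^3−2t^2+13t+84) + (−34t^3+68t−714)
  t^4+4t^3−2t^2+13t+84 = (−(1/34)t−2/17)(−34t^3+68t−714) + (0)
Last nonzero remainder: −34t^3+68t−714. Dividing through by −34 gives the monic gcd t^3−2t+21.
Cancel t^3−2t+21 from numerator and denominator to get the reduced form.

(−2t^2−8t−34)/(t+4)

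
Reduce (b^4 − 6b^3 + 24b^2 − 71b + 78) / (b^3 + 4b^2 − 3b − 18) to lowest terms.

(b^3 − 4b^2 + 16b − 39)/(b^2 + 6b + 9)

Repeated division with remainder:
  b^4 − 6b^3 + 24b^2 − 71b + 78 = (b − 10)(b^3 + 4b^2 − 3b − 18) + (67b^2 − 83b − 102)
  b^3 + 4b^2 − 3b − 18 = ((1/67)b + 351/4489)(67b^2 − 83b − 102) + ((22500/4489)b − 45000/4489)
  67b^2 − 83b − 102 = ((300763/22500)b + 76313/7500)((22500/4489)b − 45000/4489) + (0)
Last nonzero remainder: (22500/4489)b − 45000/4489. Dividing through by 22500/4489 gives the monic gcd b − 2.
Cancel b − 2 from numerator and denominator to get the reduced form.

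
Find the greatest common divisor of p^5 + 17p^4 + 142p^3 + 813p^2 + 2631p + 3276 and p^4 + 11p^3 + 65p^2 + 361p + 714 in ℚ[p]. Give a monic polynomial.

p^2 + 10p + 21

Euclidean algorithm in ℚ[p]:
  p^5 + 17p^4 + 142p^3 + 813p^2 + 2631p + 3276 = (p + 6)(p^4 + 11p^3 + 65p^2 + 361p + 714) + (11p^3 + 62p^2 − 249p − 1008)
  p^4 + 11p^3 + 65p^2 + 361p + 714 = ((1/11)p + 59/121)(11p^3 + 62p^2 − 249p − 1008) + ((6946/121)p^2 + (69460/121)p + 145866/121)
  11p^3 + 62p^2 − 249p − 1008 = ((1331/6946)p − 2904/3473)((6946/121)p^2 + (69460/121)p + 145866/121) + (0)
Last nonzero remainder: (6946/121)p^2 + (69460/121)p + 145866/121. Dividing through by 6946/121 gives the monic gcd p^2 + 10p + 21.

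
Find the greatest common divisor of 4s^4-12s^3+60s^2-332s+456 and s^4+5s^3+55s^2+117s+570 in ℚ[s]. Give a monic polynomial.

By polynomial division,
  4s^4-12s^3+60s^2-332s+456 = (4)(s^4+5s^3+55s^2+117s+570) + (-32s^3-160s^2-800s-1824)
  s^4+5s^3+55s^2+117s+570 = (-(1/32)s)(-32s^3-160s^2-800s-1824) + (30s^2+60s+570)
  -32s^3-160s^2-800s-1824 = (-(16/15)s-16/5)(30s^2+60s+570) + (0)
Last nonzero remainder: 30s^2+60s+570. Dividing through by 30 gives the monic gcd s^2+2s+19.

s^2+2s+19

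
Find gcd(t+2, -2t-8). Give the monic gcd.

1

Apply the Euclidean algorithm:
  t+2 = (-1/2)(-2t-8) + (-2)
  -2t-8 = (t+4)(-2) + (0)
The last nonzero remainder is the constant -2, so the polynomials are coprime and gcd = 1.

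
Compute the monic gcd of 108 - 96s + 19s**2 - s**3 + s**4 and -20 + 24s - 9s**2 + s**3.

4 - 4s + s**2

Repeated division with remainder:
  s**4 - s**3 + 19s**2 - 96s + 108 = (s + 8)(s**3 - 9s**2 + 24s - 20) + (67s**2 - 268s + 268)
  s**3 - 9s**2 + 24s - 20 = ((1/67)s - 5/67)(67s**2 - 268s + 268) + (0)
Last nonzero remainder: 67s**2 - 268s + 268. Dividing through by 67 gives the monic gcd s**2 - 4s + 4.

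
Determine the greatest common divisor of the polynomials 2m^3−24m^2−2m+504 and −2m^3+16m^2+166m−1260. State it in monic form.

m−7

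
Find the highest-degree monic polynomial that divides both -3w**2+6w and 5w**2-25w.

w

Repeated division with remainder:
  -3w**2+6w = (-3/5)(5w**2-25w) + (-9w)
  5w**2-25w = (-(5/9)w+25/9)(-9w) + (0)
Last nonzero remainder: -9w. Dividing through by -9 gives the monic gcd w.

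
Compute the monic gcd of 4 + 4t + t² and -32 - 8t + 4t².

Repeated division with remainder:
  t² + 4t + 4 = (1/4)(4t² - 8t - 32) + (6t + 12)
  4t² - 8t - 32 = ((2/3)t - 8/3)(6t + 12) + (0)
Last nonzero remainder: 6t + 12. Dividing through by 6 gives the monic gcd t + 2.

2 + t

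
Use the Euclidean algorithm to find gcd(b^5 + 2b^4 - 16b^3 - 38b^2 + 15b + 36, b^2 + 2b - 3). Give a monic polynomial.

Apply the Euclidean algorithm:
  b^5 + 2b^4 - 16b^3 - 38b^2 + 15b + 36 = (b^3 - 13b - 12)(b^2 + 2b - 3) + (0)
The last nonzero remainder b^2 + 2b - 3 is already monic.

b^2 + 2b - 3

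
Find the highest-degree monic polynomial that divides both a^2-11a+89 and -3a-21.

1

Apply the Euclidean algorithm:
  a^2-11a+89 = (-(1/3)a+6)(-3a-21) + (215)
  -3a-21 = (-(3/215)a-21/215)(215) + (0)
The last nonzero remainder is the constant 215, so the polynomials are coprime and gcd = 1.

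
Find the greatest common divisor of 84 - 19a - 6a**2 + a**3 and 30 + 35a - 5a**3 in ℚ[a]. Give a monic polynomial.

-3 + a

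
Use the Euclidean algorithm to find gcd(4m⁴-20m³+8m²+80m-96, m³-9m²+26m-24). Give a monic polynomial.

m²-5m+6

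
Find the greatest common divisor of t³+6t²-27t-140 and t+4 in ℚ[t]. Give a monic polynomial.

Repeated division with remainder:
  t³+6t²-27t-140 = (t²+2t-35)(t+4) + (0)
The last nonzero remainder t+4 is already monic.

t+4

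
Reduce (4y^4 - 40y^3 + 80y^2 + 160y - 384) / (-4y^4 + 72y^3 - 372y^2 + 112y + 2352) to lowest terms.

(-y^2 + 6y - 8)/(y^2 - 14y + 49)

Apply the Euclidean algorithm:
  4y^4 - 40y^3 + 80y^2 + 160y - 384 = (-1)(-4y^4 + 72y^3 - 372y^2 + 112y + 2352) + (32y^3 - 292y^2 + 272y + 1968)
  -4y^4 + 72y^3 - 372y^2 + 112y + 2352 = (-(1/8)y + 71/64)(32y^3 - 292y^2 + 272y + 1968) + (-(225/16)y^2 + (225/4)y + 675/4)
  32y^3 - 292y^2 + 272y + 1968 = (-(512/225)y + 2624/225)(-(225/16)y^2 + (225/4)y + 675/4) + (0)
Last nonzero remainder: -(225/16)y^2 + (225/4)y + 675/4. Dividing through by -225/16 gives the monic gcd y^2 - 4y - 12.
Cancel y^2 - 4y - 12 from numerator and denominator to get the reduced form.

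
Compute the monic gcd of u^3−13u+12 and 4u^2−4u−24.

Repeated division with remainder:
  u^3−13u+12 = ((1/4)u+1/4)(4u^2−4u−24) + (−6u+18)
  4u^2−4u−24 = (−(2/3)u−4/3)(−6u+18) + (0)
Last nonzero remainder: −6u+18. Dividing through by −6 gives the monic gcd u−3.

u−3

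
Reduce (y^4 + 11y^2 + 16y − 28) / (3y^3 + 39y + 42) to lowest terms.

(y^2 + y − 2)/(3y + 3)

Apply the Euclidean algorithm:
  y^4 + 11y^2 + 16y − 28 = ((1/3)y)(3y^3 + 39y + 42) + (−2y^2 + 2y − 28)
  3y^3 + 39y + 42 = (−(3/2)y − 3/2)(−2y^2 + 2y − 28) + (0)
Last nonzero remainder: −2y^2 + 2y − 28. Dividing through by −2 gives the monic gcd y^2 − y + 14.
Cancel y^2 − y + 14 from numerator and denominator to get the reduced form.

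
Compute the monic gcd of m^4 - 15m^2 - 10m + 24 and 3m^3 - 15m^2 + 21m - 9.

m - 1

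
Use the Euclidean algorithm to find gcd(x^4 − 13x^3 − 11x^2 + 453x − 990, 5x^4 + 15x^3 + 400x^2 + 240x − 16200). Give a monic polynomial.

x^2 + x − 30

Euclidean algorithm in ℚ[x]:
  x^4 − 13x^3 − 11x^2 + 453x − 990 = (1/5)(5x^4 + 15x^3 + 400x^2 + 240x − 16200) + (−16x^3 − 91x^2 + 405x + 2250)
  5x^4 + 15x^3 + 400x^2 + 240x − 16200 = (−(5/16)x + 215/256)(−16x^3 − 91x^2 + 405x + 2250) + ((154365/256)x^2 + (154365/256)x − 2315475/128)
  −16x^3 − 91x^2 + 405x + 2250 = (−(4096/154365)x − 1280/10291)((154365/256)x^2 + (154365/256)x − 2315475/128) + (0)
Last nonzero remainder: (154365/256)x^2 + (154365/256)x − 2315475/128. Dividing through by 154365/256 gives the monic gcd x^2 + x − 30.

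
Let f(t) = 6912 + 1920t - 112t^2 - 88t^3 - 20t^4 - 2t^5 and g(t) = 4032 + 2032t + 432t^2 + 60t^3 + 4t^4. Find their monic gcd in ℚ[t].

144 + 52t + 8t^2 + t^3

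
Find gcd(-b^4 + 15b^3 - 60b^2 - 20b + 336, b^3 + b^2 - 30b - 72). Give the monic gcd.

Apply the Euclidean algorithm:
  -b^4 + 15b^3 - 60b^2 - 20b + 336 = (-b + 16)(b^3 + b^2 - 30b - 72) + (-106b^2 + 388b + 1488)
  b^3 + b^2 - 30b - 72 = (-(1/106)b - 247/5618)(-106b^2 + 388b + 1488) + ((3080/2809)b - 18480/2809)
  -106b^2 + 388b + 1488 = (-(148877/1540)b - 87079/385)((3080/2809)b - 18480/2809) + (0)
Last nonzero remainder: (3080/2809)b - 18480/2809. Dividing through by 3080/2809 gives the monic gcd b - 6.

b - 6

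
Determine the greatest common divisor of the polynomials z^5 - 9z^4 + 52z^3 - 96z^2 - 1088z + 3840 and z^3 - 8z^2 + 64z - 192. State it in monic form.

Euclidean algorithm in ℚ[z]:
  z^5 - 9z^4 + 52z^3 - 96z^2 - 1088z + 3840 = (z^2 - z - 20)(z^3 - 8z^2 + 64z - 192) + (0)
The last nonzero remainder z^3 - 8z^2 + 64z - 192 is already monic.

z^3 - 8z^2 + 64z - 192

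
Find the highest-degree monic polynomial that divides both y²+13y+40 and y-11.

1

Repeated division with remainder:
  y²+13y+40 = (y+24)(y-11) + (304)
  y-11 = ((1/304)y-11/304)(304) + (0)
The last nonzero remainder is the constant 304, so the polynomials are coprime and gcd = 1.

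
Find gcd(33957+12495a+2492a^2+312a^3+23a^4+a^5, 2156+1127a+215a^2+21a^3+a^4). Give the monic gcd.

Apply the Euclidean algorithm:
  a^5+23a^4+312a^3+2492a^2+12495a+33957 = (a+2)(a^4+21a^3+215a^2+1127a+2156) + (55a^3+935a^2+8085a+29645)
  a^4+21a^3+215a^2+1127a+2156 = ((1/55)a+4/55)(55a^3+935a^2+8085a+29645) + (0)
Last nonzero remainder: 55a^3+935a^2+8085a+29645. Dividing through by 55 gives the monic gcd a^3+17a^2+147a+539.

539+147a+17a^2+a^3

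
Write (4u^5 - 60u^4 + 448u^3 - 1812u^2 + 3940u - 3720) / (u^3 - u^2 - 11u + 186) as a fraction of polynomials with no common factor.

(4u^3 - 32u^2 + 100u - 120)/(u + 6)

Apply the Euclidean algorithm:
  4u^5 - 60u^4 + 448u^3 - 1812u^2 + 3940u - 3720 = (4u^2 - 56u + 436)(u^3 - u^2 - 11u + 186) + (-2736u^2 + 19152u - 84816)
  u^3 - u^2 - 11u + 186 = (-(1/2736)u - 1/456)(-2736u^2 + 19152u - 84816) + (0)
Last nonzero remainder: -2736u^2 + 19152u - 84816. Dividing through by -2736 gives the monic gcd u^2 - 7u + 31.
Cancel u^2 - 7u + 31 from numerator and denominator to get the reduced form.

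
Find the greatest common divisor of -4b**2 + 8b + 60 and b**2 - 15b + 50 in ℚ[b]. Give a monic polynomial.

b - 5

Apply the Euclidean algorithm:
  -4b**2 + 8b + 60 = (-4)(b**2 - 15b + 50) + (-52b + 260)
  b**2 - 15b + 50 = (-(1/52)b + 5/26)(-52b + 260) + (0)
Last nonzero remainder: -52b + 260. Dividing through by -52 gives the monic gcd b - 5.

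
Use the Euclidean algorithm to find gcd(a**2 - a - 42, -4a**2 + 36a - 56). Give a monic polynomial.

a - 7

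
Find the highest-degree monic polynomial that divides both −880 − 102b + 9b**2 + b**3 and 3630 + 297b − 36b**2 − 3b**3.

Repeated division with remainder:
  b**3 + 9b**2 − 102b − 880 = (−1/3)(−3b**3 − 36b**2 + 297b + 3630) + (−3b**2 − 3b + 330)
  −3b**3 − 36b**2 + 297b + 3630 = (b + 11)(−3b**2 − 3b + 330) + (0)
Last nonzero remainder: −3b**2 − 3b + 330. Dividing through by −3 gives the monic gcd b**2 + b − 110.

−110 + b + b**2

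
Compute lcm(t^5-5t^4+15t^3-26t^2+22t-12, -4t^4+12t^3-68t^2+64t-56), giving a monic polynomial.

Repeated division with remainder:
  t^5-5t^4+15t^3-26t^2+22t-12 = (-(1/4)t+1/2)(-4t^4+12t^3-68t^2+64t-56) + (-8t^3+24t^2-24t+16)
  -4t^4+12t^3-68t^2+64t-56 = ((1/2)t)(-8t^3+24t^2-24t+16) + (-56t^2+56t-56)
  -8t^3+24t^2-24t+16 = ((1/7)t-2/7)(-56t^2+56t-56) + (0)
Last nonzero remainder: -56t^2+56t-56. Dividing through by -56 gives the monic gcd t^2-t+1.
Then lcm(f, g) = f·g / gcd(f, g); expanding and making the result monic gives the answer.

t^7-7t^6+39t^5-126t^4+284t^3-420t^2+332t-168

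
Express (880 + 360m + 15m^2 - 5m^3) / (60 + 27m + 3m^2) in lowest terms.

By polynomial division,
  -5m^3 + 15m^2 + 360m + 880 = (-(5/3)m + 20)(3m^2 + 27m + 60) + (-80m - 320)
  3m^2 + 27m + 60 = (-(3/80)m - 3/16)(-80m - 320) + (0)
Last nonzero remainder: -80m - 320. Dividing through by -80 gives the monic gcd m + 4.
Cancel m + 4 from numerator and denominator to get the reduced form.

(220 + 35m - 5m^2)/(15 + 3m)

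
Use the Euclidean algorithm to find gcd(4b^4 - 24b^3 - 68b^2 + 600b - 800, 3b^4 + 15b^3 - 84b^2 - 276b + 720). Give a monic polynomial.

b^3 - b^2 - 22b + 40

By polynomial division,
  4b^4 - 24b^3 - 68b^2 + 600b - 800 = (4/3)(3b^4 + 15b^3 - 84b^2 - 276b + 720) + (-44b^3 + 44b^2 + 968b - 1760)
  3b^4 + 15b^3 - 84b^2 - 276b + 720 = (-(3/44)b - 9/22)(-44b^3 + 44b^2 + 968b - 1760) + (0)
Last nonzero remainder: -44b^3 + 44b^2 + 968b - 1760. Dividing through by -44 gives the monic gcd b^3 - b^2 - 22b + 40.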